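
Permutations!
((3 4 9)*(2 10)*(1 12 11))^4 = (1 12 11)(3 4 9) = [0, 12, 2, 4, 9, 5, 6, 7, 8, 3, 10, 1, 11]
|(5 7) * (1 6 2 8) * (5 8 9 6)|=12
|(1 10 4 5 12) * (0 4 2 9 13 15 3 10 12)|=6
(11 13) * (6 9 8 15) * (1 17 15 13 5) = (1 17 15 6 9 8 13 11 5) = [0, 17, 2, 3, 4, 1, 9, 7, 13, 8, 10, 5, 12, 11, 14, 6, 16, 15]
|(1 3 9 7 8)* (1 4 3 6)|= |(1 6)(3 9 7 8 4)|= 10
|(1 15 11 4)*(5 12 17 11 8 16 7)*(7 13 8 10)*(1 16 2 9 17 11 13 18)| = |(1 15 10 7 5 12 11 4 16 18)(2 9 17 13 8)| = 10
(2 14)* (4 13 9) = (2 14)(4 13 9) = [0, 1, 14, 3, 13, 5, 6, 7, 8, 4, 10, 11, 12, 9, 2]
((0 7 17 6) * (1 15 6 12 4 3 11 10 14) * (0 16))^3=[12, 16, 2, 14, 10, 5, 7, 4, 8, 9, 15, 1, 11, 13, 6, 0, 17, 3]=(0 12 11 1 16 17 3 14 6 7 4 10 15)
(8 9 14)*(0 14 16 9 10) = (0 14 8 10)(9 16) = [14, 1, 2, 3, 4, 5, 6, 7, 10, 16, 0, 11, 12, 13, 8, 15, 9]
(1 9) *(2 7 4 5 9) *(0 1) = (0 1 2 7 4 5 9) = [1, 2, 7, 3, 5, 9, 6, 4, 8, 0]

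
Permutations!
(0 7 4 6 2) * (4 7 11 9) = (0 11 9 4 6 2) = [11, 1, 0, 3, 6, 5, 2, 7, 8, 4, 10, 9]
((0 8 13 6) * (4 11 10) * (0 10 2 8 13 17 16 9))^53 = (0 16 8 11 10 13 9 17 2 4 6) = [16, 1, 4, 3, 6, 5, 0, 7, 11, 17, 13, 10, 12, 9, 14, 15, 8, 2]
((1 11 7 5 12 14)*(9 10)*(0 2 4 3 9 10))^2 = (0 4 9 2 3)(1 7 12)(5 14 11) = [4, 7, 3, 0, 9, 14, 6, 12, 8, 2, 10, 5, 1, 13, 11]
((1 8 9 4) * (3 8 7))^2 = [0, 3, 2, 9, 7, 5, 6, 8, 4, 1] = (1 3 9)(4 7 8)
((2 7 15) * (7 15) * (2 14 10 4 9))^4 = [0, 1, 4, 3, 14, 5, 6, 7, 8, 10, 15, 11, 12, 13, 2, 9] = (2 4 14)(9 10 15)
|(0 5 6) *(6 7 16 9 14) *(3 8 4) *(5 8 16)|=8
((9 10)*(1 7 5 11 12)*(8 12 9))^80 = (12) = [0, 1, 2, 3, 4, 5, 6, 7, 8, 9, 10, 11, 12]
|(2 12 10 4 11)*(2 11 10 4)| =|(2 12 4 10)| =4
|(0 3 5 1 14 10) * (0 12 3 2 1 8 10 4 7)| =|(0 2 1 14 4 7)(3 5 8 10 12)| =30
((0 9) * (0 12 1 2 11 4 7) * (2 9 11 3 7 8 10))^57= (12)(0 11 4 8 10 2 3 7)= [11, 1, 3, 7, 8, 5, 6, 0, 10, 9, 2, 4, 12]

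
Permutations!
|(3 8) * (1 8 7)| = 4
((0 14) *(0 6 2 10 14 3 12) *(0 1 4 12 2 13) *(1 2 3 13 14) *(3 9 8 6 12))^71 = [13, 4, 10, 9, 3, 5, 14, 7, 6, 8, 1, 11, 2, 0, 12] = (0 13)(1 4 3 9 8 6 14 12 2 10)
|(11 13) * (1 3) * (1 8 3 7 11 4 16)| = 6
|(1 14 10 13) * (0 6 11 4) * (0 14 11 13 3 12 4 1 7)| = |(0 6 13 7)(1 11)(3 12 4 14 10)| = 20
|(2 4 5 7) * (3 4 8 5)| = 4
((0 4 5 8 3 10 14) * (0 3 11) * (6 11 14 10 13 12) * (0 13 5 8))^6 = (14)(6 13)(11 12) = [0, 1, 2, 3, 4, 5, 13, 7, 8, 9, 10, 12, 11, 6, 14]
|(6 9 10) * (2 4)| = |(2 4)(6 9 10)| = 6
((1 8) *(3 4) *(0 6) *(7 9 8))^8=(9)=[0, 1, 2, 3, 4, 5, 6, 7, 8, 9]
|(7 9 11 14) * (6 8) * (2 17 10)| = 12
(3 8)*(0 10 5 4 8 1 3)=[10, 3, 2, 1, 8, 4, 6, 7, 0, 9, 5]=(0 10 5 4 8)(1 3)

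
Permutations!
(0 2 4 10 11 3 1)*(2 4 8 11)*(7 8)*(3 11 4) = [3, 0, 7, 1, 10, 5, 6, 8, 4, 9, 2, 11] = (11)(0 3 1)(2 7 8 4 10)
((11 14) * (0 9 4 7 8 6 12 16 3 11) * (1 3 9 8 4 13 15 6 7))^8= (6 16 13)(9 15 12)= [0, 1, 2, 3, 4, 5, 16, 7, 8, 15, 10, 11, 9, 6, 14, 12, 13]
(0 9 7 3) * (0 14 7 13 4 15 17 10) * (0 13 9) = (3 14 7)(4 15 17 10 13) = [0, 1, 2, 14, 15, 5, 6, 3, 8, 9, 13, 11, 12, 4, 7, 17, 16, 10]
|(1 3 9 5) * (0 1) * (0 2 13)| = |(0 1 3 9 5 2 13)| = 7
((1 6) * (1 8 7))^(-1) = (1 7 8 6) = [0, 7, 2, 3, 4, 5, 1, 8, 6]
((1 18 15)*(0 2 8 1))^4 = (0 18 8)(1 2 15) = [18, 2, 15, 3, 4, 5, 6, 7, 0, 9, 10, 11, 12, 13, 14, 1, 16, 17, 8]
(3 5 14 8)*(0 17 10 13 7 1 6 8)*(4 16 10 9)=(0 17 9 4 16 10 13 7 1 6 8 3 5 14)=[17, 6, 2, 5, 16, 14, 8, 1, 3, 4, 13, 11, 12, 7, 0, 15, 10, 9]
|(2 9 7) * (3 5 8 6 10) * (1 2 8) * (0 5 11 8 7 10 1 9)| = |(0 5 9 10 3 11 8 6 1 2)| = 10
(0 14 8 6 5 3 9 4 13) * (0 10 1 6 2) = [14, 6, 0, 9, 13, 3, 5, 7, 2, 4, 1, 11, 12, 10, 8] = (0 14 8 2)(1 6 5 3 9 4 13 10)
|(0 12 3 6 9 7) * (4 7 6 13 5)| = 14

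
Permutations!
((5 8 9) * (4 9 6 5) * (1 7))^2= (9)(5 6 8)= [0, 1, 2, 3, 4, 6, 8, 7, 5, 9]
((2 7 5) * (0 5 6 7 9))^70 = (0 2)(5 9) = [2, 1, 0, 3, 4, 9, 6, 7, 8, 5]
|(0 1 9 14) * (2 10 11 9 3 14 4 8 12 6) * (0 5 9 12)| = |(0 1 3 14 5 9 4 8)(2 10 11 12 6)| = 40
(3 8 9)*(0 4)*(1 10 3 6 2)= (0 4)(1 10 3 8 9 6 2)= [4, 10, 1, 8, 0, 5, 2, 7, 9, 6, 3]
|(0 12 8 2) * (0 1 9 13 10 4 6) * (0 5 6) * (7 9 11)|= |(0 12 8 2 1 11 7 9 13 10 4)(5 6)|= 22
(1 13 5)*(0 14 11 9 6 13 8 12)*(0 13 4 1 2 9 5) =(0 14 11 5 2 9 6 4 1 8 12 13) =[14, 8, 9, 3, 1, 2, 4, 7, 12, 6, 10, 5, 13, 0, 11]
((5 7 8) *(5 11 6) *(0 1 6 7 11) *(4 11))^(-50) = (0 7 4 6)(1 8 11 5) = [7, 8, 2, 3, 6, 1, 0, 4, 11, 9, 10, 5]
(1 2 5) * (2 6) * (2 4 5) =[0, 6, 2, 3, 5, 1, 4] =(1 6 4 5)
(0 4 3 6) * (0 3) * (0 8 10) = (0 4 8 10)(3 6) = [4, 1, 2, 6, 8, 5, 3, 7, 10, 9, 0]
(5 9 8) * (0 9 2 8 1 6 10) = (0 9 1 6 10)(2 8 5) = [9, 6, 8, 3, 4, 2, 10, 7, 5, 1, 0]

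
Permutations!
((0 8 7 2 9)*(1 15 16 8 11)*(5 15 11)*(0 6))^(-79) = (0 15 8 2 6 5 16 7 9)(1 11) = [15, 11, 6, 3, 4, 16, 5, 9, 2, 0, 10, 1, 12, 13, 14, 8, 7]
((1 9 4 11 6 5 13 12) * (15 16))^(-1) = (1 12 13 5 6 11 4 9)(15 16) = [0, 12, 2, 3, 9, 6, 11, 7, 8, 1, 10, 4, 13, 5, 14, 16, 15]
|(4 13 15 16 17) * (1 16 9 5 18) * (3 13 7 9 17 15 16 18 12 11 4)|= |(1 18)(3 13 16 15 17)(4 7 9 5 12 11)|= 30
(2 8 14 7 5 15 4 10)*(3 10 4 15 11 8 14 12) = (15)(2 14 7 5 11 8 12 3 10) = [0, 1, 14, 10, 4, 11, 6, 5, 12, 9, 2, 8, 3, 13, 7, 15]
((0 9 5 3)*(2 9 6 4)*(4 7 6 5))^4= [5, 1, 9, 0, 2, 3, 6, 7, 8, 4]= (0 5 3)(2 9 4)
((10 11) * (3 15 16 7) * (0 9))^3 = (0 9)(3 7 16 15)(10 11) = [9, 1, 2, 7, 4, 5, 6, 16, 8, 0, 11, 10, 12, 13, 14, 3, 15]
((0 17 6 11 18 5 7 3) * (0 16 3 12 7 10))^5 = (0 5 11 17 10 18 6)(3 16)(7 12) = [5, 1, 2, 16, 4, 11, 0, 12, 8, 9, 18, 17, 7, 13, 14, 15, 3, 10, 6]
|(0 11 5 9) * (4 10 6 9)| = 7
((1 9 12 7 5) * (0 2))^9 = [2, 5, 0, 3, 4, 7, 6, 12, 8, 1, 10, 11, 9] = (0 2)(1 5 7 12 9)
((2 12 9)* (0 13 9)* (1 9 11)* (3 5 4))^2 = [11, 2, 0, 4, 5, 3, 6, 7, 8, 12, 10, 9, 13, 1] = (0 11 9 12 13 1 2)(3 4 5)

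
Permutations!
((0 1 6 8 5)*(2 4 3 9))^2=(0 6 5 1 8)(2 3)(4 9)=[6, 8, 3, 2, 9, 1, 5, 7, 0, 4]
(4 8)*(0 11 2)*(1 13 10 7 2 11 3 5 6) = (0 3 5 6 1 13 10 7 2)(4 8) = [3, 13, 0, 5, 8, 6, 1, 2, 4, 9, 7, 11, 12, 10]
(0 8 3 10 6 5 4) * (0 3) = (0 8)(3 10 6 5 4) = [8, 1, 2, 10, 3, 4, 5, 7, 0, 9, 6]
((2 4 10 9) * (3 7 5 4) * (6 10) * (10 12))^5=(2 6 3 12 7 10 5 9 4)=[0, 1, 6, 12, 2, 9, 3, 10, 8, 4, 5, 11, 7]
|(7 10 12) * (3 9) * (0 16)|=|(0 16)(3 9)(7 10 12)|=6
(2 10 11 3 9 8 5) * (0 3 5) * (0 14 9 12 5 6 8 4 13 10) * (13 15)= (0 3 12 5 2)(4 15 13 10 11 6 8 14 9)= [3, 1, 0, 12, 15, 2, 8, 7, 14, 4, 11, 6, 5, 10, 9, 13]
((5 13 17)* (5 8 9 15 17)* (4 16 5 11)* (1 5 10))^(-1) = (1 10 16 4 11 13 5)(8 17 15 9) = [0, 10, 2, 3, 11, 1, 6, 7, 17, 8, 16, 13, 12, 5, 14, 9, 4, 15]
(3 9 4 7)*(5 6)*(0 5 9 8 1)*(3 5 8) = (0 8 1)(4 7 5 6 9) = [8, 0, 2, 3, 7, 6, 9, 5, 1, 4]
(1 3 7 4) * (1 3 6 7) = (1 6 7 4 3) = [0, 6, 2, 1, 3, 5, 7, 4]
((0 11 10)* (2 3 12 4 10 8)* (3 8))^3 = [12, 1, 8, 10, 11, 5, 6, 7, 2, 9, 3, 4, 0] = (0 12)(2 8)(3 10)(4 11)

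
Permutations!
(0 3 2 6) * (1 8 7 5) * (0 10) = (0 3 2 6 10)(1 8 7 5) = [3, 8, 6, 2, 4, 1, 10, 5, 7, 9, 0]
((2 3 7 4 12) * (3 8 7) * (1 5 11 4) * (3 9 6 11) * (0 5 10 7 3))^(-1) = (0 5)(1 7 10)(2 12 4 11 6 9 3 8) = [5, 7, 12, 8, 11, 0, 9, 10, 2, 3, 1, 6, 4]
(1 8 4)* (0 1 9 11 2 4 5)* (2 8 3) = [1, 3, 4, 2, 9, 0, 6, 7, 5, 11, 10, 8] = (0 1 3 2 4 9 11 8 5)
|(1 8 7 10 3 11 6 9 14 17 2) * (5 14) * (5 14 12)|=22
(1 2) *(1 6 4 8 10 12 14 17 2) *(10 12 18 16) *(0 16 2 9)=(0 16 10 18 2 6 4 8 12 14 17 9)=[16, 1, 6, 3, 8, 5, 4, 7, 12, 0, 18, 11, 14, 13, 17, 15, 10, 9, 2]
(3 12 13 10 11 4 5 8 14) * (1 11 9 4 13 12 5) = (1 11 13 10 9 4)(3 5 8 14) = [0, 11, 2, 5, 1, 8, 6, 7, 14, 4, 9, 13, 12, 10, 3]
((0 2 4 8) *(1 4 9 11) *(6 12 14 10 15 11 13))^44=(0 12 1 9 10 8 6 11 2 14 4 13 15)=[12, 9, 14, 3, 13, 5, 11, 7, 6, 10, 8, 2, 1, 15, 4, 0]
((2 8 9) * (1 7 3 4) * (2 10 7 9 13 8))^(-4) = (13)(1 10 3)(4 9 7) = [0, 10, 2, 1, 9, 5, 6, 4, 8, 7, 3, 11, 12, 13]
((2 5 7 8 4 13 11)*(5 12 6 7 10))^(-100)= (2 8)(4 12)(6 13)(7 11)= [0, 1, 8, 3, 12, 5, 13, 11, 2, 9, 10, 7, 4, 6]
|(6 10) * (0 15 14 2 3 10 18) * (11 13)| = |(0 15 14 2 3 10 6 18)(11 13)| = 8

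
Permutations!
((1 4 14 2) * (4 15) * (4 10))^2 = (1 10 14)(2 15 4) = [0, 10, 15, 3, 2, 5, 6, 7, 8, 9, 14, 11, 12, 13, 1, 4]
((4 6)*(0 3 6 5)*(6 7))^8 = (0 7 4)(3 6 5) = [7, 1, 2, 6, 0, 3, 5, 4]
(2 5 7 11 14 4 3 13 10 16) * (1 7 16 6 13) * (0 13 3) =(0 13 10 6 3 1 7 11 14 4)(2 5 16) =[13, 7, 5, 1, 0, 16, 3, 11, 8, 9, 6, 14, 12, 10, 4, 15, 2]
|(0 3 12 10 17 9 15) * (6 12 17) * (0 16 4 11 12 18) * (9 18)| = 8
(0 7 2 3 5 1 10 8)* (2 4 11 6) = (0 7 4 11 6 2 3 5 1 10 8) = [7, 10, 3, 5, 11, 1, 2, 4, 0, 9, 8, 6]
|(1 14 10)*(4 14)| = |(1 4 14 10)| = 4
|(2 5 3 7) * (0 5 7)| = 6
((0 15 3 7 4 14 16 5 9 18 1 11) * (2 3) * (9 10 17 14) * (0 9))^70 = (0 7 2)(1 9)(3 15 4)(11 18) = [7, 9, 0, 15, 3, 5, 6, 2, 8, 1, 10, 18, 12, 13, 14, 4, 16, 17, 11]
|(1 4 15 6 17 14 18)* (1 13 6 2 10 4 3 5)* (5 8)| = |(1 3 8 5)(2 10 4 15)(6 17 14 18 13)| = 20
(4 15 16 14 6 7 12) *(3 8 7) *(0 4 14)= (0 4 15 16)(3 8 7 12 14 6)= [4, 1, 2, 8, 15, 5, 3, 12, 7, 9, 10, 11, 14, 13, 6, 16, 0]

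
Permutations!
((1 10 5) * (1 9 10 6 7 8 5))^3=(1 8 10 7 9 6 5)=[0, 8, 2, 3, 4, 1, 5, 9, 10, 6, 7]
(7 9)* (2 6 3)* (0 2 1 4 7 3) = (0 2 6)(1 4 7 9 3) = [2, 4, 6, 1, 7, 5, 0, 9, 8, 3]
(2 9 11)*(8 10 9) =[0, 1, 8, 3, 4, 5, 6, 7, 10, 11, 9, 2] =(2 8 10 9 11)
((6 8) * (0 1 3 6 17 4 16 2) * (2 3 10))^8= (3 8 4)(6 17 16)= [0, 1, 2, 8, 3, 5, 17, 7, 4, 9, 10, 11, 12, 13, 14, 15, 6, 16]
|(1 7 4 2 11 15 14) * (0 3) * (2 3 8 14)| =21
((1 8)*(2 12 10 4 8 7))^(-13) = (1 7 2 12 10 4 8) = [0, 7, 12, 3, 8, 5, 6, 2, 1, 9, 4, 11, 10]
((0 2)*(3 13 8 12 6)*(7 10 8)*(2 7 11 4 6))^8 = (0 10 12)(2 7 8)(3 4 13 6 11) = [10, 1, 7, 4, 13, 5, 11, 8, 2, 9, 12, 3, 0, 6]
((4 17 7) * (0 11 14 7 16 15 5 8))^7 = (0 15 4 11 5 17 14 8 16 7) = [15, 1, 2, 3, 11, 17, 6, 0, 16, 9, 10, 5, 12, 13, 8, 4, 7, 14]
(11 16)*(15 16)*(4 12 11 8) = (4 12 11 15 16 8) = [0, 1, 2, 3, 12, 5, 6, 7, 4, 9, 10, 15, 11, 13, 14, 16, 8]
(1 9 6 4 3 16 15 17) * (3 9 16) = [0, 16, 2, 3, 9, 5, 4, 7, 8, 6, 10, 11, 12, 13, 14, 17, 15, 1] = (1 16 15 17)(4 9 6)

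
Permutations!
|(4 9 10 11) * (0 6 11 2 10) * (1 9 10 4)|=|(0 6 11 1 9)(2 4 10)|=15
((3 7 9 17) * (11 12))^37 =(3 7 9 17)(11 12) =[0, 1, 2, 7, 4, 5, 6, 9, 8, 17, 10, 12, 11, 13, 14, 15, 16, 3]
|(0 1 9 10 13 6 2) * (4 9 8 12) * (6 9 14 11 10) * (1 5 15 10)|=|(0 5 15 10 13 9 6 2)(1 8 12 4 14 11)|=24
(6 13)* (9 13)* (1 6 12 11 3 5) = (1 6 9 13 12 11 3 5) = [0, 6, 2, 5, 4, 1, 9, 7, 8, 13, 10, 3, 11, 12]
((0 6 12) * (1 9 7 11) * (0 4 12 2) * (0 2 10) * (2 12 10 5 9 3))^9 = (0 12 1 9)(2 11 5 10)(3 7 6 4) = [12, 9, 11, 7, 3, 10, 4, 6, 8, 0, 2, 5, 1]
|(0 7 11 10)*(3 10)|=|(0 7 11 3 10)|=5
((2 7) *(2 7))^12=(7)=[0, 1, 2, 3, 4, 5, 6, 7]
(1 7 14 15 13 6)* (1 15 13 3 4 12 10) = (1 7 14 13 6 15 3 4 12 10) = [0, 7, 2, 4, 12, 5, 15, 14, 8, 9, 1, 11, 10, 6, 13, 3]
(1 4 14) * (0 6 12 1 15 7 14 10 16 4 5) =(0 6 12 1 5)(4 10 16)(7 14 15) =[6, 5, 2, 3, 10, 0, 12, 14, 8, 9, 16, 11, 1, 13, 15, 7, 4]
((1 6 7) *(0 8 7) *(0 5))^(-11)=[8, 6, 2, 3, 4, 0, 5, 1, 7]=(0 8 7 1 6 5)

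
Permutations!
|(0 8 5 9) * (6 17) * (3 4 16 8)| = 14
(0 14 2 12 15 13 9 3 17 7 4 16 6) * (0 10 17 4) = (0 14 2 12 15 13 9 3 4 16 6 10 17 7) = [14, 1, 12, 4, 16, 5, 10, 0, 8, 3, 17, 11, 15, 9, 2, 13, 6, 7]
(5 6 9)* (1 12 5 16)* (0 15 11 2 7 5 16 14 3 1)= [15, 12, 7, 1, 4, 6, 9, 5, 8, 14, 10, 2, 16, 13, 3, 11, 0]= (0 15 11 2 7 5 6 9 14 3 1 12 16)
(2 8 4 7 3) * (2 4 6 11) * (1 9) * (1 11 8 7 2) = (1 9 11)(2 7 3 4)(6 8) = [0, 9, 7, 4, 2, 5, 8, 3, 6, 11, 10, 1]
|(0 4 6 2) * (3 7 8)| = 12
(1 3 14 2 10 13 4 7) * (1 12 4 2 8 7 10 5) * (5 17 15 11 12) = (1 3 14 8 7 5)(2 17 15 11 12 4 10 13) = [0, 3, 17, 14, 10, 1, 6, 5, 7, 9, 13, 12, 4, 2, 8, 11, 16, 15]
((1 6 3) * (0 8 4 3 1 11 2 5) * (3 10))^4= (0 3)(2 4)(5 10)(8 11)= [3, 1, 4, 0, 2, 10, 6, 7, 11, 9, 5, 8]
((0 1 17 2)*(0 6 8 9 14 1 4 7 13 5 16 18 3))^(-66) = [18, 8, 14, 16, 3, 7, 1, 0, 17, 2, 10, 11, 12, 4, 6, 15, 13, 9, 5] = (0 18 5 7)(1 8 17 9 2 14 6)(3 16 13 4)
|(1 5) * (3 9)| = |(1 5)(3 9)| = 2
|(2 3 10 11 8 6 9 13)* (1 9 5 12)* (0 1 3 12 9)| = |(0 1)(2 12 3 10 11 8 6 5 9 13)| = 10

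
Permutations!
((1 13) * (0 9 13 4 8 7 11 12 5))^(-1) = (0 5 12 11 7 8 4 1 13 9) = [5, 13, 2, 3, 1, 12, 6, 8, 4, 0, 10, 7, 11, 9]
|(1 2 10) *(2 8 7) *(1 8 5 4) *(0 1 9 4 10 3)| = 8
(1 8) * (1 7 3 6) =(1 8 7 3 6) =[0, 8, 2, 6, 4, 5, 1, 3, 7]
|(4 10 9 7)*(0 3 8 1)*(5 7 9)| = |(0 3 8 1)(4 10 5 7)| = 4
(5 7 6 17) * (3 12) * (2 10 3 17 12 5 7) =(2 10 3 5)(6 12 17 7) =[0, 1, 10, 5, 4, 2, 12, 6, 8, 9, 3, 11, 17, 13, 14, 15, 16, 7]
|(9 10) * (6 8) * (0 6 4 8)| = 2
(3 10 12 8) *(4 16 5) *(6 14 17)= [0, 1, 2, 10, 16, 4, 14, 7, 3, 9, 12, 11, 8, 13, 17, 15, 5, 6]= (3 10 12 8)(4 16 5)(6 14 17)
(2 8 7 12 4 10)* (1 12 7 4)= [0, 12, 8, 3, 10, 5, 6, 7, 4, 9, 2, 11, 1]= (1 12)(2 8 4 10)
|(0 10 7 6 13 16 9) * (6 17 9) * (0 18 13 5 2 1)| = |(0 10 7 17 9 18 13 16 6 5 2 1)| = 12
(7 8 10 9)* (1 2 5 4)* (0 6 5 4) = (0 6 5)(1 2 4)(7 8 10 9) = [6, 2, 4, 3, 1, 0, 5, 8, 10, 7, 9]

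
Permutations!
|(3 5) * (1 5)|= |(1 5 3)|= 3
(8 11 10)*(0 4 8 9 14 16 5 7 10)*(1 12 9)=(0 4 8 11)(1 12 9 14 16 5 7 10)=[4, 12, 2, 3, 8, 7, 6, 10, 11, 14, 1, 0, 9, 13, 16, 15, 5]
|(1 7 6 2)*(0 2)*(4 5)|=10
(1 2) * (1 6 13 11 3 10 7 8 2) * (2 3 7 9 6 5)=(2 5)(3 10 9 6 13 11 7 8)=[0, 1, 5, 10, 4, 2, 13, 8, 3, 6, 9, 7, 12, 11]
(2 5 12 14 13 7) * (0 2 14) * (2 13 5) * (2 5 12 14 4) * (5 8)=(0 13 7 4 2 8 5 14 12)=[13, 1, 8, 3, 2, 14, 6, 4, 5, 9, 10, 11, 0, 7, 12]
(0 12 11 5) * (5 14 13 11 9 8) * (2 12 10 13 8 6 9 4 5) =(0 10 13 11 14 8 2 12 4 5)(6 9) =[10, 1, 12, 3, 5, 0, 9, 7, 2, 6, 13, 14, 4, 11, 8]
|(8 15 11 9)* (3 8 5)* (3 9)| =|(3 8 15 11)(5 9)| =4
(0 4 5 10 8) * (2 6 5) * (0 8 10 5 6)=[4, 1, 0, 3, 2, 5, 6, 7, 8, 9, 10]=(10)(0 4 2)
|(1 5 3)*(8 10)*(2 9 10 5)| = |(1 2 9 10 8 5 3)| = 7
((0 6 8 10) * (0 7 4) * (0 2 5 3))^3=(0 10 2)(3 8 4)(5 6 7)=[10, 1, 0, 8, 3, 6, 7, 5, 4, 9, 2]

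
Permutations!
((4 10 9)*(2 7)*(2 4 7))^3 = [0, 1, 2, 3, 7, 5, 6, 9, 8, 10, 4] = (4 7 9 10)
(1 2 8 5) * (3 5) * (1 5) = (1 2 8 3) = [0, 2, 8, 1, 4, 5, 6, 7, 3]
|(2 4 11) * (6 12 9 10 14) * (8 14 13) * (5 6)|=24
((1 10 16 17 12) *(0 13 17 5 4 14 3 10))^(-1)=(0 1 12 17 13)(3 14 4 5 16 10)=[1, 12, 2, 14, 5, 16, 6, 7, 8, 9, 3, 11, 17, 0, 4, 15, 10, 13]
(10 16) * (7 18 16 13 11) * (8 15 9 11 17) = [0, 1, 2, 3, 4, 5, 6, 18, 15, 11, 13, 7, 12, 17, 14, 9, 10, 8, 16] = (7 18 16 10 13 17 8 15 9 11)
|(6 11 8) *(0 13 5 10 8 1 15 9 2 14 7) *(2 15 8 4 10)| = |(0 13 5 2 14 7)(1 8 6 11)(4 10)(9 15)| = 12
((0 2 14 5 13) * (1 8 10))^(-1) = (0 13 5 14 2)(1 10 8) = [13, 10, 0, 3, 4, 14, 6, 7, 1, 9, 8, 11, 12, 5, 2]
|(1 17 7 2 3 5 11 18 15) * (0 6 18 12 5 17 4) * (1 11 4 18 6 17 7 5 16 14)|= 84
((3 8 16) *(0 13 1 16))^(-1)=(0 8 3 16 1 13)=[8, 13, 2, 16, 4, 5, 6, 7, 3, 9, 10, 11, 12, 0, 14, 15, 1]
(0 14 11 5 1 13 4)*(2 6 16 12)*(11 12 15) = (0 14 12 2 6 16 15 11 5 1 13 4) = [14, 13, 6, 3, 0, 1, 16, 7, 8, 9, 10, 5, 2, 4, 12, 11, 15]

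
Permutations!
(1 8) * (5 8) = [0, 5, 2, 3, 4, 8, 6, 7, 1] = (1 5 8)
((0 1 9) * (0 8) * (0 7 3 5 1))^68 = (1 8 3)(5 9 7) = [0, 8, 2, 1, 4, 9, 6, 5, 3, 7]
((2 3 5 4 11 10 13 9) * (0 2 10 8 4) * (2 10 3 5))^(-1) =(0 5 2 3 9 13 10)(4 8 11) =[5, 1, 3, 9, 8, 2, 6, 7, 11, 13, 0, 4, 12, 10]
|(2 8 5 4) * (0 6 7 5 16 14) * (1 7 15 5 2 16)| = |(0 6 15 5 4 16 14)(1 7 2 8)| = 28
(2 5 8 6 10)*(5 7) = (2 7 5 8 6 10) = [0, 1, 7, 3, 4, 8, 10, 5, 6, 9, 2]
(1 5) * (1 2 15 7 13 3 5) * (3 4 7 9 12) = (2 15 9 12 3 5)(4 7 13) = [0, 1, 15, 5, 7, 2, 6, 13, 8, 12, 10, 11, 3, 4, 14, 9]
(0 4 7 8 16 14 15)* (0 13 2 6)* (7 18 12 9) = [4, 1, 6, 3, 18, 5, 0, 8, 16, 7, 10, 11, 9, 2, 15, 13, 14, 17, 12] = (0 4 18 12 9 7 8 16 14 15 13 2 6)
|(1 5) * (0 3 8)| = |(0 3 8)(1 5)| = 6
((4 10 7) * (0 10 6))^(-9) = (0 10 7 4 6) = [10, 1, 2, 3, 6, 5, 0, 4, 8, 9, 7]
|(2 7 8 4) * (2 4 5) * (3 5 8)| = 4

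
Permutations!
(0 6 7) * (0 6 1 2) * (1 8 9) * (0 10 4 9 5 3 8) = (1 2 10 4 9)(3 8 5)(6 7) = [0, 2, 10, 8, 9, 3, 7, 6, 5, 1, 4]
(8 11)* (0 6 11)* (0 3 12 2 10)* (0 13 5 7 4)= (0 6 11 8 3 12 2 10 13 5 7 4)= [6, 1, 10, 12, 0, 7, 11, 4, 3, 9, 13, 8, 2, 5]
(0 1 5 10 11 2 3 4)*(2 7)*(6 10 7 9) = (0 1 5 7 2 3 4)(6 10 11 9) = [1, 5, 3, 4, 0, 7, 10, 2, 8, 6, 11, 9]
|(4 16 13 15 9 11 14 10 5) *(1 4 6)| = 11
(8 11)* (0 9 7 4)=(0 9 7 4)(8 11)=[9, 1, 2, 3, 0, 5, 6, 4, 11, 7, 10, 8]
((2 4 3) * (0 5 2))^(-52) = (0 4 5 3 2) = [4, 1, 0, 2, 5, 3]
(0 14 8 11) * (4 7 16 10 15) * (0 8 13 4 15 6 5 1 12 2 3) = (0 14 13 4 7 16 10 6 5 1 12 2 3)(8 11) = [14, 12, 3, 0, 7, 1, 5, 16, 11, 9, 6, 8, 2, 4, 13, 15, 10]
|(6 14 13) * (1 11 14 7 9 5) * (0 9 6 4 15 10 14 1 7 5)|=|(0 9)(1 11)(4 15 10 14 13)(5 7 6)|=30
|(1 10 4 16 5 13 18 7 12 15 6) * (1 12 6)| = 11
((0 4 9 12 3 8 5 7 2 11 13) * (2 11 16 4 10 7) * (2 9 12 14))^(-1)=[13, 1, 14, 12, 16, 8, 6, 10, 3, 5, 0, 7, 4, 11, 9, 15, 2]=(0 13 11 7 10)(2 14 9 5 8 3 12 4 16)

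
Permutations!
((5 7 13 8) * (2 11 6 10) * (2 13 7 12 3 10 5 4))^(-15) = (2 3)(4 12)(5 8)(6 13)(10 11) = [0, 1, 3, 2, 12, 8, 13, 7, 5, 9, 11, 10, 4, 6]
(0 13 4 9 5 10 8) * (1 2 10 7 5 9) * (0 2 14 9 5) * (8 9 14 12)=(14)(0 13 4 1 12 8 2 10 9 5 7)=[13, 12, 10, 3, 1, 7, 6, 0, 2, 5, 9, 11, 8, 4, 14]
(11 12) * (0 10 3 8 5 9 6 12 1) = (0 10 3 8 5 9 6 12 11 1) = [10, 0, 2, 8, 4, 9, 12, 7, 5, 6, 3, 1, 11]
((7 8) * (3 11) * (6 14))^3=(3 11)(6 14)(7 8)=[0, 1, 2, 11, 4, 5, 14, 8, 7, 9, 10, 3, 12, 13, 6]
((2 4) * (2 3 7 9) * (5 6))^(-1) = (2 9 7 3 4)(5 6) = [0, 1, 9, 4, 2, 6, 5, 3, 8, 7]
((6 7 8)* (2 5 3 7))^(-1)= (2 6 8 7 3 5)= [0, 1, 6, 5, 4, 2, 8, 3, 7]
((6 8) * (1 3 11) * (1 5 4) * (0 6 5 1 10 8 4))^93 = (11)(0 10)(4 5)(6 8) = [10, 1, 2, 3, 5, 4, 8, 7, 6, 9, 0, 11]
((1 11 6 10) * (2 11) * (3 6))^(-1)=(1 10 6 3 11 2)=[0, 10, 1, 11, 4, 5, 3, 7, 8, 9, 6, 2]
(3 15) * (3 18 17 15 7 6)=(3 7 6)(15 18 17)=[0, 1, 2, 7, 4, 5, 3, 6, 8, 9, 10, 11, 12, 13, 14, 18, 16, 15, 17]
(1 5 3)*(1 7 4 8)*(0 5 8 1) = (0 5 3 7 4 1 8) = [5, 8, 2, 7, 1, 3, 6, 4, 0]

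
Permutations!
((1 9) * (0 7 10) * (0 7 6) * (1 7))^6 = (1 7)(9 10) = [0, 7, 2, 3, 4, 5, 6, 1, 8, 10, 9]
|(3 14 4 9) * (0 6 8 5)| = |(0 6 8 5)(3 14 4 9)| = 4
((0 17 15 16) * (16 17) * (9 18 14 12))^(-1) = (0 16)(9 12 14 18)(15 17) = [16, 1, 2, 3, 4, 5, 6, 7, 8, 12, 10, 11, 14, 13, 18, 17, 0, 15, 9]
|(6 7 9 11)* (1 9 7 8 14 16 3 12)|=|(1 9 11 6 8 14 16 3 12)|=9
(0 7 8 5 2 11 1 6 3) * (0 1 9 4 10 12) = (0 7 8 5 2 11 9 4 10 12)(1 6 3) = [7, 6, 11, 1, 10, 2, 3, 8, 5, 4, 12, 9, 0]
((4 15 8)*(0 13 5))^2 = (0 5 13)(4 8 15) = [5, 1, 2, 3, 8, 13, 6, 7, 15, 9, 10, 11, 12, 0, 14, 4]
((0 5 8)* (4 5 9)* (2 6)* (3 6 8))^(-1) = (0 8 2 6 3 5 4 9) = [8, 1, 6, 5, 9, 4, 3, 7, 2, 0]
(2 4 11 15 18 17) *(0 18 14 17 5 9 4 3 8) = (0 18 5 9 4 11 15 14 17 2 3 8) = [18, 1, 3, 8, 11, 9, 6, 7, 0, 4, 10, 15, 12, 13, 17, 14, 16, 2, 5]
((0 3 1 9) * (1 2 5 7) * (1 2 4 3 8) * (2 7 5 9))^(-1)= (0 9 2 1 8)(3 4)= [9, 8, 1, 4, 3, 5, 6, 7, 0, 2]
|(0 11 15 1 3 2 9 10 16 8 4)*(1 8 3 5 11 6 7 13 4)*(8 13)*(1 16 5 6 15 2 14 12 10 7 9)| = |(0 15 13 4)(1 6 9 7 8 16 3 14 12 10 5 11 2)| = 52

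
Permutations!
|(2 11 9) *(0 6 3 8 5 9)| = |(0 6 3 8 5 9 2 11)| = 8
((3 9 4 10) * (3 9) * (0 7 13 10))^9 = (0 10)(4 13)(7 9) = [10, 1, 2, 3, 13, 5, 6, 9, 8, 7, 0, 11, 12, 4]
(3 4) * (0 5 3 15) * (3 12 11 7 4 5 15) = (0 15)(3 5 12 11 7 4) = [15, 1, 2, 5, 3, 12, 6, 4, 8, 9, 10, 7, 11, 13, 14, 0]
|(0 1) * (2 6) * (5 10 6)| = |(0 1)(2 5 10 6)| = 4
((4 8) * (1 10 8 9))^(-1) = [0, 9, 2, 3, 8, 5, 6, 7, 10, 4, 1] = (1 9 4 8 10)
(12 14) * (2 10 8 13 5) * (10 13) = (2 13 5)(8 10)(12 14) = [0, 1, 13, 3, 4, 2, 6, 7, 10, 9, 8, 11, 14, 5, 12]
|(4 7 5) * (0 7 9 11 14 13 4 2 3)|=5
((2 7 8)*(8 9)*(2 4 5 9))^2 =(4 9)(5 8) =[0, 1, 2, 3, 9, 8, 6, 7, 5, 4]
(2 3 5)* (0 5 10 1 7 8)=(0 5 2 3 10 1 7 8)=[5, 7, 3, 10, 4, 2, 6, 8, 0, 9, 1]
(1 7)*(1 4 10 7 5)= (1 5)(4 10 7)= [0, 5, 2, 3, 10, 1, 6, 4, 8, 9, 7]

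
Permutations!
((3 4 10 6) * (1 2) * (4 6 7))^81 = (10)(1 2)(3 6) = [0, 2, 1, 6, 4, 5, 3, 7, 8, 9, 10]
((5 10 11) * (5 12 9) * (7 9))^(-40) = (5 11 7)(9 10 12) = [0, 1, 2, 3, 4, 11, 6, 5, 8, 10, 12, 7, 9]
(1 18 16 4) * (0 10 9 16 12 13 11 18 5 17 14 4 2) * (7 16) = [10, 5, 0, 3, 1, 17, 6, 16, 8, 7, 9, 18, 13, 11, 4, 15, 2, 14, 12] = (0 10 9 7 16 2)(1 5 17 14 4)(11 18 12 13)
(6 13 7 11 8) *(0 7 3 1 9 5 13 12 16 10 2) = [7, 9, 0, 1, 4, 13, 12, 11, 6, 5, 2, 8, 16, 3, 14, 15, 10] = (0 7 11 8 6 12 16 10 2)(1 9 5 13 3)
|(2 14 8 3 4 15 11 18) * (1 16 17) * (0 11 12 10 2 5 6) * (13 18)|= |(0 11 13 18 5 6)(1 16 17)(2 14 8 3 4 15 12 10)|= 24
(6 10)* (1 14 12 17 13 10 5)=(1 14 12 17 13 10 6 5)=[0, 14, 2, 3, 4, 1, 5, 7, 8, 9, 6, 11, 17, 10, 12, 15, 16, 13]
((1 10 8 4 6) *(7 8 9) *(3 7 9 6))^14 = (1 6 10)(3 8)(4 7) = [0, 6, 2, 8, 7, 5, 10, 4, 3, 9, 1]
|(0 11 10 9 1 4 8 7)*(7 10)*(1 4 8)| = 15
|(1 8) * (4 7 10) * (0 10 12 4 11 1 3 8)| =12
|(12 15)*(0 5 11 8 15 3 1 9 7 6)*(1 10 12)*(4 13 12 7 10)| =20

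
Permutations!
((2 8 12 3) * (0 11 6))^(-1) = (0 6 11)(2 3 12 8) = [6, 1, 3, 12, 4, 5, 11, 7, 2, 9, 10, 0, 8]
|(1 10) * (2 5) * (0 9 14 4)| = 4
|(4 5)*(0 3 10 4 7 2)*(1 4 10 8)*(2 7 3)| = 10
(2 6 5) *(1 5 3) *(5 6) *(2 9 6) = (1 2 5 9 6 3) = [0, 2, 5, 1, 4, 9, 3, 7, 8, 6]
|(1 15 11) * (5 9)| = |(1 15 11)(5 9)| = 6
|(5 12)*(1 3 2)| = |(1 3 2)(5 12)| = 6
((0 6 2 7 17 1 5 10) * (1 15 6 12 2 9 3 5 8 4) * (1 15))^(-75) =(0 6 17 10 15 7 5 4 2 3 8 12 9 1) =[6, 0, 3, 8, 2, 4, 17, 5, 12, 1, 15, 11, 9, 13, 14, 7, 16, 10]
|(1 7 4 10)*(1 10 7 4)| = 3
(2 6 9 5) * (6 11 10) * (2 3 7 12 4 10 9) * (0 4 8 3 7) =[4, 1, 11, 0, 10, 7, 2, 12, 3, 5, 6, 9, 8] =(0 4 10 6 2 11 9 5 7 12 8 3)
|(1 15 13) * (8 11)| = |(1 15 13)(8 11)| = 6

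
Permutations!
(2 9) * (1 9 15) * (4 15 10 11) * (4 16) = (1 9 2 10 11 16 4 15) = [0, 9, 10, 3, 15, 5, 6, 7, 8, 2, 11, 16, 12, 13, 14, 1, 4]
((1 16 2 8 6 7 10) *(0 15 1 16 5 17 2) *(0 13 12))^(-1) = (0 12 13 16 10 7 6 8 2 17 5 1 15) = [12, 15, 17, 3, 4, 1, 8, 6, 2, 9, 7, 11, 13, 16, 14, 0, 10, 5]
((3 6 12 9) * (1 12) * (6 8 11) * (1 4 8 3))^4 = (1 12 9) = [0, 12, 2, 3, 4, 5, 6, 7, 8, 1, 10, 11, 9]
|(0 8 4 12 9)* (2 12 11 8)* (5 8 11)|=12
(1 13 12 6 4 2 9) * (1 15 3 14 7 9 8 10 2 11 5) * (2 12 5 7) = (1 13 5)(2 8 10 12 6 4 11 7 9 15 3 14) = [0, 13, 8, 14, 11, 1, 4, 9, 10, 15, 12, 7, 6, 5, 2, 3]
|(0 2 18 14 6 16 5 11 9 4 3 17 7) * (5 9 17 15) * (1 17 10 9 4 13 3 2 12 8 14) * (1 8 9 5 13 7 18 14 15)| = |(0 12 9 7)(1 17 18 8 15 13 3)(2 14 6 16 4)(5 11 10)| = 420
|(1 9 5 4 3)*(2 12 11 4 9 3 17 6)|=6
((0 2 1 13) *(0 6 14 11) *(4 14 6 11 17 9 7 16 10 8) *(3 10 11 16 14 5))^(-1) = [11, 2, 0, 5, 8, 4, 6, 9, 10, 17, 3, 16, 12, 1, 7, 15, 13, 14] = (0 11 16 13 1 2)(3 5 4 8 10)(7 9 17 14)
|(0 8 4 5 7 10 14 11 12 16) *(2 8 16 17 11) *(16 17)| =35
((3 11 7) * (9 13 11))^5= (13)= [0, 1, 2, 3, 4, 5, 6, 7, 8, 9, 10, 11, 12, 13]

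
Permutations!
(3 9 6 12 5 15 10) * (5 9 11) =(3 11 5 15 10)(6 12 9) =[0, 1, 2, 11, 4, 15, 12, 7, 8, 6, 3, 5, 9, 13, 14, 10]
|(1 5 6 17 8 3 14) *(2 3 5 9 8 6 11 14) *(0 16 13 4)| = |(0 16 13 4)(1 9 8 5 11 14)(2 3)(6 17)| = 12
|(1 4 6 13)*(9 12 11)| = |(1 4 6 13)(9 12 11)| = 12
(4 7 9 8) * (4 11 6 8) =(4 7 9)(6 8 11) =[0, 1, 2, 3, 7, 5, 8, 9, 11, 4, 10, 6]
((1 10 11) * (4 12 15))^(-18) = (15) = [0, 1, 2, 3, 4, 5, 6, 7, 8, 9, 10, 11, 12, 13, 14, 15]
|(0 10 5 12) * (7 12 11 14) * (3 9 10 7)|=6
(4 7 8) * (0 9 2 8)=[9, 1, 8, 3, 7, 5, 6, 0, 4, 2]=(0 9 2 8 4 7)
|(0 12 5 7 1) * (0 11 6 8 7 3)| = 20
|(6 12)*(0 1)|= 2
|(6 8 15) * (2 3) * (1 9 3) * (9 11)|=|(1 11 9 3 2)(6 8 15)|=15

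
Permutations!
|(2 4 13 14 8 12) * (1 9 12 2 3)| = |(1 9 12 3)(2 4 13 14 8)| = 20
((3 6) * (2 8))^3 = (2 8)(3 6) = [0, 1, 8, 6, 4, 5, 3, 7, 2]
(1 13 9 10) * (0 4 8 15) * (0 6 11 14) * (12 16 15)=(0 4 8 12 16 15 6 11 14)(1 13 9 10)=[4, 13, 2, 3, 8, 5, 11, 7, 12, 10, 1, 14, 16, 9, 0, 6, 15]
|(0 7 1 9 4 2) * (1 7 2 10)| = 4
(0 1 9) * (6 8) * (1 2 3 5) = (0 2 3 5 1 9)(6 8) = [2, 9, 3, 5, 4, 1, 8, 7, 6, 0]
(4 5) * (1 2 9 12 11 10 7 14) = (1 2 9 12 11 10 7 14)(4 5) = [0, 2, 9, 3, 5, 4, 6, 14, 8, 12, 7, 10, 11, 13, 1]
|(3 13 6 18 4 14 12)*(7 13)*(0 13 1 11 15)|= |(0 13 6 18 4 14 12 3 7 1 11 15)|= 12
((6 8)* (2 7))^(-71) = (2 7)(6 8) = [0, 1, 7, 3, 4, 5, 8, 2, 6]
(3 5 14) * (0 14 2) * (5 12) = [14, 1, 0, 12, 4, 2, 6, 7, 8, 9, 10, 11, 5, 13, 3] = (0 14 3 12 5 2)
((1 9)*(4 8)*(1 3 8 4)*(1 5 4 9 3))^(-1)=[0, 9, 2, 1, 5, 8, 6, 7, 3, 4]=(1 9 4 5 8 3)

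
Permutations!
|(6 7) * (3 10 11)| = |(3 10 11)(6 7)| = 6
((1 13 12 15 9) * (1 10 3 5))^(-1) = (1 5 3 10 9 15 12 13) = [0, 5, 2, 10, 4, 3, 6, 7, 8, 15, 9, 11, 13, 1, 14, 12]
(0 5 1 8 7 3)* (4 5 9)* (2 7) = (0 9 4 5 1 8 2 7 3) = [9, 8, 7, 0, 5, 1, 6, 3, 2, 4]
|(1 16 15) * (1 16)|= |(15 16)|= 2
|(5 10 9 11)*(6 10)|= 5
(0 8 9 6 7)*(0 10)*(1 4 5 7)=(0 8 9 6 1 4 5 7 10)=[8, 4, 2, 3, 5, 7, 1, 10, 9, 6, 0]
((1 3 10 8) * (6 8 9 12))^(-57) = (1 8 6 12 9 10 3) = [0, 8, 2, 1, 4, 5, 12, 7, 6, 10, 3, 11, 9]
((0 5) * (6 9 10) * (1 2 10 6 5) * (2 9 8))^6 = (0 10 8 9)(1 5 2 6) = [10, 5, 6, 3, 4, 2, 1, 7, 9, 0, 8]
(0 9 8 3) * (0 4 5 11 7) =(0 9 8 3 4 5 11 7) =[9, 1, 2, 4, 5, 11, 6, 0, 3, 8, 10, 7]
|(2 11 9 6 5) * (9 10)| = |(2 11 10 9 6 5)| = 6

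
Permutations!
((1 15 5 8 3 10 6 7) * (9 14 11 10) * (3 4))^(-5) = (1 14 5 10 4 7 9 15 11 8 6 3) = [0, 14, 2, 1, 7, 10, 3, 9, 6, 15, 4, 8, 12, 13, 5, 11]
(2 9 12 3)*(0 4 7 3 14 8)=(0 4 7 3 2 9 12 14 8)=[4, 1, 9, 2, 7, 5, 6, 3, 0, 12, 10, 11, 14, 13, 8]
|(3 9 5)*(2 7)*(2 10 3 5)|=|(2 7 10 3 9)|=5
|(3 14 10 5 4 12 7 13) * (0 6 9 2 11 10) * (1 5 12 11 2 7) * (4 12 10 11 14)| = |(0 6 9 7 13 3 4 14)(1 5 12)| = 24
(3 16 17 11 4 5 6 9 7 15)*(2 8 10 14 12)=(2 8 10 14 12)(3 16 17 11 4 5 6 9 7 15)=[0, 1, 8, 16, 5, 6, 9, 15, 10, 7, 14, 4, 2, 13, 12, 3, 17, 11]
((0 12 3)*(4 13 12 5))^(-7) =(0 3 12 13 4 5) =[3, 1, 2, 12, 5, 0, 6, 7, 8, 9, 10, 11, 13, 4]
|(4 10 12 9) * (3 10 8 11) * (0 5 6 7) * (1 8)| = |(0 5 6 7)(1 8 11 3 10 12 9 4)| = 8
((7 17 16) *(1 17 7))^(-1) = [0, 16, 2, 3, 4, 5, 6, 7, 8, 9, 10, 11, 12, 13, 14, 15, 17, 1] = (1 16 17)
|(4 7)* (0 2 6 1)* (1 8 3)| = |(0 2 6 8 3 1)(4 7)| = 6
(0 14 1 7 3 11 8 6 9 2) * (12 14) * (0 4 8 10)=(0 12 14 1 7 3 11 10)(2 4 8 6 9)=[12, 7, 4, 11, 8, 5, 9, 3, 6, 2, 0, 10, 14, 13, 1]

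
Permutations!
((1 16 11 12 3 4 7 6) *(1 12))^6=(16)(3 4 7 6 12)=[0, 1, 2, 4, 7, 5, 12, 6, 8, 9, 10, 11, 3, 13, 14, 15, 16]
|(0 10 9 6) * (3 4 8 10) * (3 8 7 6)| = |(0 8 10 9 3 4 7 6)| = 8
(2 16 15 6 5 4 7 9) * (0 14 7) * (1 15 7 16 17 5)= (0 14 16 7 9 2 17 5 4)(1 15 6)= [14, 15, 17, 3, 0, 4, 1, 9, 8, 2, 10, 11, 12, 13, 16, 6, 7, 5]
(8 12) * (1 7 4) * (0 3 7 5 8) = (0 3 7 4 1 5 8 12) = [3, 5, 2, 7, 1, 8, 6, 4, 12, 9, 10, 11, 0]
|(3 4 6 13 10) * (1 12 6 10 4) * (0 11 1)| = 9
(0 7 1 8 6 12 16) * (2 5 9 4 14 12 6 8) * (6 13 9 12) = (0 7 1 2 5 12 16)(4 14 6 13 9) = [7, 2, 5, 3, 14, 12, 13, 1, 8, 4, 10, 11, 16, 9, 6, 15, 0]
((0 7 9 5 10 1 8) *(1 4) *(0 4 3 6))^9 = (0 9 10 6 7 5 3) = [9, 1, 2, 0, 4, 3, 7, 5, 8, 10, 6]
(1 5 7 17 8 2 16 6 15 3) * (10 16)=(1 5 7 17 8 2 10 16 6 15 3)=[0, 5, 10, 1, 4, 7, 15, 17, 2, 9, 16, 11, 12, 13, 14, 3, 6, 8]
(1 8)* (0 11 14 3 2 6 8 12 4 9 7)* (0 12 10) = (0 11 14 3 2 6 8 1 10)(4 9 7 12) = [11, 10, 6, 2, 9, 5, 8, 12, 1, 7, 0, 14, 4, 13, 3]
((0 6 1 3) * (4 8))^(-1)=(0 3 1 6)(4 8)=[3, 6, 2, 1, 8, 5, 0, 7, 4]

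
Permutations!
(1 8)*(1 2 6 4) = [0, 8, 6, 3, 1, 5, 4, 7, 2] = (1 8 2 6 4)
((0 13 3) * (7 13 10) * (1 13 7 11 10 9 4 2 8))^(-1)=[3, 8, 4, 13, 9, 5, 6, 7, 2, 0, 11, 10, 12, 1]=(0 3 13 1 8 2 4 9)(10 11)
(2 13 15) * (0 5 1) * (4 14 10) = (0 5 1)(2 13 15)(4 14 10) = [5, 0, 13, 3, 14, 1, 6, 7, 8, 9, 4, 11, 12, 15, 10, 2]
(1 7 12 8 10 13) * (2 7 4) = (1 4 2 7 12 8 10 13) = [0, 4, 7, 3, 2, 5, 6, 12, 10, 9, 13, 11, 8, 1]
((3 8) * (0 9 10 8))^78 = (0 8 9 3 10) = [8, 1, 2, 10, 4, 5, 6, 7, 9, 3, 0]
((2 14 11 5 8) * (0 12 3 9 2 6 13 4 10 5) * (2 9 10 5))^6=(0 11 14 2 10 3 12)(4 5 8 6 13)=[11, 1, 10, 12, 5, 8, 13, 7, 6, 9, 3, 14, 0, 4, 2]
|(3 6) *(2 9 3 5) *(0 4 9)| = 7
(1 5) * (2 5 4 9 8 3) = (1 4 9 8 3 2 5) = [0, 4, 5, 2, 9, 1, 6, 7, 3, 8]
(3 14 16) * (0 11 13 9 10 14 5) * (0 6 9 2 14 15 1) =(0 11 13 2 14 16 3 5 6 9 10 15 1) =[11, 0, 14, 5, 4, 6, 9, 7, 8, 10, 15, 13, 12, 2, 16, 1, 3]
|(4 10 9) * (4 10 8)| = 2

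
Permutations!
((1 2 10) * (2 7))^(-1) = (1 10 2 7) = [0, 10, 7, 3, 4, 5, 6, 1, 8, 9, 2]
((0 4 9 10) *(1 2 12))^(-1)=(0 10 9 4)(1 12 2)=[10, 12, 1, 3, 0, 5, 6, 7, 8, 4, 9, 11, 2]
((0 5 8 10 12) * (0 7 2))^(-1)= [2, 1, 7, 3, 4, 0, 6, 12, 5, 9, 8, 11, 10]= (0 2 7 12 10 8 5)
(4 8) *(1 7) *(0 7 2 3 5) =(0 7 1 2 3 5)(4 8) =[7, 2, 3, 5, 8, 0, 6, 1, 4]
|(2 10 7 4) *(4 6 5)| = |(2 10 7 6 5 4)| = 6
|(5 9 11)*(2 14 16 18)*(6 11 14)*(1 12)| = |(1 12)(2 6 11 5 9 14 16 18)| = 8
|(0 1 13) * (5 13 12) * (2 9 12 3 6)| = 9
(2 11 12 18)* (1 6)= (1 6)(2 11 12 18)= [0, 6, 11, 3, 4, 5, 1, 7, 8, 9, 10, 12, 18, 13, 14, 15, 16, 17, 2]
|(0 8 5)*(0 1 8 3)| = 6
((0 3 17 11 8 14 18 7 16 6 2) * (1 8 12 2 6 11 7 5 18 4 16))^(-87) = (0 11 14 7)(1 3 12 4)(2 16 8 17)(5 18) = [11, 3, 16, 12, 1, 18, 6, 0, 17, 9, 10, 14, 4, 13, 7, 15, 8, 2, 5]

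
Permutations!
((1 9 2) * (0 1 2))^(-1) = (0 9 1) = [9, 0, 2, 3, 4, 5, 6, 7, 8, 1]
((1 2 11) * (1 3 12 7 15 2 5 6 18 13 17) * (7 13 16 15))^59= [0, 17, 15, 11, 4, 1, 5, 7, 8, 9, 10, 2, 3, 12, 14, 16, 18, 13, 6]= (1 17 13 12 3 11 2 15 16 18 6 5)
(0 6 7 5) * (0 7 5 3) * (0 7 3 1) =(0 6 5 3 7 1) =[6, 0, 2, 7, 4, 3, 5, 1]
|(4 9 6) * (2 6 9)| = |(9)(2 6 4)| = 3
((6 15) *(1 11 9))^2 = (15)(1 9 11) = [0, 9, 2, 3, 4, 5, 6, 7, 8, 11, 10, 1, 12, 13, 14, 15]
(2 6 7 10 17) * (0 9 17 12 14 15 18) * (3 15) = (0 9 17 2 6 7 10 12 14 3 15 18) = [9, 1, 6, 15, 4, 5, 7, 10, 8, 17, 12, 11, 14, 13, 3, 18, 16, 2, 0]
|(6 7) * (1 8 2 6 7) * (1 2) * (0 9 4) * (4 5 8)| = 6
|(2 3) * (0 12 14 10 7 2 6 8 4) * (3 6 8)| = |(0 12 14 10 7 2 6 3 8 4)| = 10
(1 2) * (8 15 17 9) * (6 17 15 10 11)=(1 2)(6 17 9 8 10 11)=[0, 2, 1, 3, 4, 5, 17, 7, 10, 8, 11, 6, 12, 13, 14, 15, 16, 9]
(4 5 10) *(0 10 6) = (0 10 4 5 6) = [10, 1, 2, 3, 5, 6, 0, 7, 8, 9, 4]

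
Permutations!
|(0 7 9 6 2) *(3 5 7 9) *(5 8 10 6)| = 9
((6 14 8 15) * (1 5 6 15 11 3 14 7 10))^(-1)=(15)(1 10 7 6 5)(3 11 8 14)=[0, 10, 2, 11, 4, 1, 5, 6, 14, 9, 7, 8, 12, 13, 3, 15]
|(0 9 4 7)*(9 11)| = 5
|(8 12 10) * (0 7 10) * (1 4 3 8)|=8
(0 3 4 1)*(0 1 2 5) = (0 3 4 2 5) = [3, 1, 5, 4, 2, 0]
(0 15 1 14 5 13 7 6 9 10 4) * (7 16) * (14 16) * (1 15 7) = (0 7 6 9 10 4)(1 16)(5 13 14) = [7, 16, 2, 3, 0, 13, 9, 6, 8, 10, 4, 11, 12, 14, 5, 15, 1]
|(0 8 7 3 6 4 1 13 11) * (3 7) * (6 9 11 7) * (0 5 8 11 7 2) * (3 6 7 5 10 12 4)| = |(0 11 10 12 4 1 13 2)(3 9 5 8 6)| = 40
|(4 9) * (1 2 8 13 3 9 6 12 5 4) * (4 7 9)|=11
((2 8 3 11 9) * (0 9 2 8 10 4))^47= [4, 1, 11, 8, 10, 5, 6, 7, 9, 0, 2, 3]= (0 4 10 2 11 3 8 9)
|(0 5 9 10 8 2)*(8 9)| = 4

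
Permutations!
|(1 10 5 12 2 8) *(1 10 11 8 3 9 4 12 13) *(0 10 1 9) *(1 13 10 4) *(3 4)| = |(0 3)(1 11 8 13 9)(2 4 12)(5 10)| = 30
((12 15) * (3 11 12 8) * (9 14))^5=(15)(9 14)=[0, 1, 2, 3, 4, 5, 6, 7, 8, 14, 10, 11, 12, 13, 9, 15]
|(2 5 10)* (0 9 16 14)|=|(0 9 16 14)(2 5 10)|=12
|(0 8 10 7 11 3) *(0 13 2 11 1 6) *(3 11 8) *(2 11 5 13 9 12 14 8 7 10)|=|(0 3 9 12 14 8 2 7 1 6)(5 13 11)|=30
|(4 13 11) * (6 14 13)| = |(4 6 14 13 11)| = 5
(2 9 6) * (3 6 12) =(2 9 12 3 6) =[0, 1, 9, 6, 4, 5, 2, 7, 8, 12, 10, 11, 3]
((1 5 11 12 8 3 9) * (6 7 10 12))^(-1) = (1 9 3 8 12 10 7 6 11 5) = [0, 9, 2, 8, 4, 1, 11, 6, 12, 3, 7, 5, 10]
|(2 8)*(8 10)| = 3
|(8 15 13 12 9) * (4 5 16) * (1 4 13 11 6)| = 11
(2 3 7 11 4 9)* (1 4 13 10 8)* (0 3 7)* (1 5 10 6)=(0 3)(1 4 9 2 7 11 13 6)(5 10 8)=[3, 4, 7, 0, 9, 10, 1, 11, 5, 2, 8, 13, 12, 6]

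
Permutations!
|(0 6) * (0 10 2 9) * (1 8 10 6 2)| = |(0 2 9)(1 8 10)| = 3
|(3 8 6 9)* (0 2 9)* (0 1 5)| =8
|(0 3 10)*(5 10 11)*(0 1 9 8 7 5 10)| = 9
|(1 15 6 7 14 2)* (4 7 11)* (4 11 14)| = |(1 15 6 14 2)(4 7)| = 10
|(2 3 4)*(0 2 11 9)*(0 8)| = 7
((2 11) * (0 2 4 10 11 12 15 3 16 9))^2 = (0 12 3 9 2 15 16)(4 11 10) = [12, 1, 15, 9, 11, 5, 6, 7, 8, 2, 4, 10, 3, 13, 14, 16, 0]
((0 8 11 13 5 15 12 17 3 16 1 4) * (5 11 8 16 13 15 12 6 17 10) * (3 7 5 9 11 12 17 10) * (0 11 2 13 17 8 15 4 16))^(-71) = (1 16)(2 13 12 3 17 7 5 8 15 6 10 9)(4 11) = [0, 16, 13, 17, 11, 8, 10, 5, 15, 2, 9, 4, 3, 12, 14, 6, 1, 7]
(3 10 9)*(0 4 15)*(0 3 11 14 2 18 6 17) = (0 4 15 3 10 9 11 14 2 18 6 17) = [4, 1, 18, 10, 15, 5, 17, 7, 8, 11, 9, 14, 12, 13, 2, 3, 16, 0, 6]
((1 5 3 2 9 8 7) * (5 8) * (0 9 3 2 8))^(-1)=(0 1 7 8 3 2 5 9)=[1, 7, 5, 2, 4, 9, 6, 8, 3, 0]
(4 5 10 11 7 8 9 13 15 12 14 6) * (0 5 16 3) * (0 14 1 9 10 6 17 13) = (0 5 6 4 16 3 14 17 13 15 12 1 9)(7 8 10 11) = [5, 9, 2, 14, 16, 6, 4, 8, 10, 0, 11, 7, 1, 15, 17, 12, 3, 13]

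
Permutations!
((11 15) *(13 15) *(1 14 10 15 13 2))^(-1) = (1 2 11 15 10 14) = [0, 2, 11, 3, 4, 5, 6, 7, 8, 9, 14, 15, 12, 13, 1, 10]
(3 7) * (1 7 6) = (1 7 3 6) = [0, 7, 2, 6, 4, 5, 1, 3]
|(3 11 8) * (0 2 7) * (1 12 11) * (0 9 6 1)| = 10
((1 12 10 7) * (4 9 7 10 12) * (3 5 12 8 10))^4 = (3 10 8 12 5) = [0, 1, 2, 10, 4, 3, 6, 7, 12, 9, 8, 11, 5]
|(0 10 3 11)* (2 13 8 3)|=|(0 10 2 13 8 3 11)|=7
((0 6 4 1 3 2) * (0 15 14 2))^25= (2 15 14)= [0, 1, 15, 3, 4, 5, 6, 7, 8, 9, 10, 11, 12, 13, 2, 14]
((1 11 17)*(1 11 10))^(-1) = [0, 10, 2, 3, 4, 5, 6, 7, 8, 9, 1, 17, 12, 13, 14, 15, 16, 11] = (1 10)(11 17)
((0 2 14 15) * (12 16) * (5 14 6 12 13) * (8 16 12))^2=(0 6 16 5 15 2 8 13 14)=[6, 1, 8, 3, 4, 15, 16, 7, 13, 9, 10, 11, 12, 14, 0, 2, 5]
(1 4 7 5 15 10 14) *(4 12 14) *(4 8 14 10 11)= (1 12 10 8 14)(4 7 5 15 11)= [0, 12, 2, 3, 7, 15, 6, 5, 14, 9, 8, 4, 10, 13, 1, 11]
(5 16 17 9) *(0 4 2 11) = (0 4 2 11)(5 16 17 9) = [4, 1, 11, 3, 2, 16, 6, 7, 8, 5, 10, 0, 12, 13, 14, 15, 17, 9]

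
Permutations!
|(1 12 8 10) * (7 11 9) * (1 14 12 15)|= |(1 15)(7 11 9)(8 10 14 12)|= 12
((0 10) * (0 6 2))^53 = (0 10 6 2) = [10, 1, 0, 3, 4, 5, 2, 7, 8, 9, 6]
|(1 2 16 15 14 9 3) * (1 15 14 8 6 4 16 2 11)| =|(1 11)(3 15 8 6 4 16 14 9)| =8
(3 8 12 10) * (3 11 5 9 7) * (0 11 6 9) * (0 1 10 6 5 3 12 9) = [11, 10, 2, 8, 4, 1, 0, 12, 9, 7, 5, 3, 6] = (0 11 3 8 9 7 12 6)(1 10 5)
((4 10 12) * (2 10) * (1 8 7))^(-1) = (1 7 8)(2 4 12 10) = [0, 7, 4, 3, 12, 5, 6, 8, 1, 9, 2, 11, 10]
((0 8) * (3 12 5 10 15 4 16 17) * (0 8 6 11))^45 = (3 4 5 17 15 12 16 10) = [0, 1, 2, 4, 5, 17, 6, 7, 8, 9, 3, 11, 16, 13, 14, 12, 10, 15]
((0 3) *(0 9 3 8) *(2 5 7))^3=(0 8)(3 9)=[8, 1, 2, 9, 4, 5, 6, 7, 0, 3]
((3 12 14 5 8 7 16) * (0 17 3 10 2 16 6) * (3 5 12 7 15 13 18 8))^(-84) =(18) =[0, 1, 2, 3, 4, 5, 6, 7, 8, 9, 10, 11, 12, 13, 14, 15, 16, 17, 18]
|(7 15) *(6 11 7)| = 4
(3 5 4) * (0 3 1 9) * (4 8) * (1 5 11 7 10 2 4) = (0 3 11 7 10 2 4 5 8 1 9) = [3, 9, 4, 11, 5, 8, 6, 10, 1, 0, 2, 7]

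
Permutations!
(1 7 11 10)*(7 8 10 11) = (11)(1 8 10) = [0, 8, 2, 3, 4, 5, 6, 7, 10, 9, 1, 11]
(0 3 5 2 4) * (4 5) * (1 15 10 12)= (0 3 4)(1 15 10 12)(2 5)= [3, 15, 5, 4, 0, 2, 6, 7, 8, 9, 12, 11, 1, 13, 14, 10]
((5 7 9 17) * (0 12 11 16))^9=(0 12 11 16)(5 7 9 17)=[12, 1, 2, 3, 4, 7, 6, 9, 8, 17, 10, 16, 11, 13, 14, 15, 0, 5]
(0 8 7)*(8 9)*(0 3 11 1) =[9, 0, 2, 11, 4, 5, 6, 3, 7, 8, 10, 1] =(0 9 8 7 3 11 1)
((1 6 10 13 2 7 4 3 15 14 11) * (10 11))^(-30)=(2 4 15 10)(3 14 13 7)=[0, 1, 4, 14, 15, 5, 6, 3, 8, 9, 2, 11, 12, 7, 13, 10]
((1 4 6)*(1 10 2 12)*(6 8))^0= (12)= [0, 1, 2, 3, 4, 5, 6, 7, 8, 9, 10, 11, 12]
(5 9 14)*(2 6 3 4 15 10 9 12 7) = [0, 1, 6, 4, 15, 12, 3, 2, 8, 14, 9, 11, 7, 13, 5, 10] = (2 6 3 4 15 10 9 14 5 12 7)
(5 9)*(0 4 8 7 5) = (0 4 8 7 5 9) = [4, 1, 2, 3, 8, 9, 6, 5, 7, 0]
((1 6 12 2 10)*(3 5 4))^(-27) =(1 2 6 10 12) =[0, 2, 6, 3, 4, 5, 10, 7, 8, 9, 12, 11, 1]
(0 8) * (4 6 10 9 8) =(0 4 6 10 9 8) =[4, 1, 2, 3, 6, 5, 10, 7, 0, 8, 9]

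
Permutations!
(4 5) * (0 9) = (0 9)(4 5) = [9, 1, 2, 3, 5, 4, 6, 7, 8, 0]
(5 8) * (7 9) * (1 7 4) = (1 7 9 4)(5 8) = [0, 7, 2, 3, 1, 8, 6, 9, 5, 4]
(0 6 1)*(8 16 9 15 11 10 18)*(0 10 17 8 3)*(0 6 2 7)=(0 2 7)(1 10 18 3 6)(8 16 9 15 11 17)=[2, 10, 7, 6, 4, 5, 1, 0, 16, 15, 18, 17, 12, 13, 14, 11, 9, 8, 3]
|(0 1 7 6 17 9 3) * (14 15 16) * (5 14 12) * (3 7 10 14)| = |(0 1 10 14 15 16 12 5 3)(6 17 9 7)| = 36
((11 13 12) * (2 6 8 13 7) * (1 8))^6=(1 2 11 13)(6 7 12 8)=[0, 2, 11, 3, 4, 5, 7, 12, 6, 9, 10, 13, 8, 1]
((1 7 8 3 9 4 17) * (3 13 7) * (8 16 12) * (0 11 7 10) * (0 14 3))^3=(0 16 13 3 17 11 12 10 9 1 7 8 14 4)=[16, 7, 2, 17, 0, 5, 6, 8, 14, 1, 9, 12, 10, 3, 4, 15, 13, 11]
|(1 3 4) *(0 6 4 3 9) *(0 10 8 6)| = 6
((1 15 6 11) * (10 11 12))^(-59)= (1 15 6 12 10 11)= [0, 15, 2, 3, 4, 5, 12, 7, 8, 9, 11, 1, 10, 13, 14, 6]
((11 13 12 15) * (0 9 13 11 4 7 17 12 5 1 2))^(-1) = [2, 5, 1, 3, 15, 13, 6, 4, 8, 0, 10, 11, 17, 9, 14, 12, 16, 7] = (0 2 1 5 13 9)(4 15 12 17 7)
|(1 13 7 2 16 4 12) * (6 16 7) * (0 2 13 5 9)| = |(0 2 7 13 6 16 4 12 1 5 9)| = 11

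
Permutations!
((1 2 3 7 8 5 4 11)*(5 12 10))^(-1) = [0, 11, 1, 2, 5, 10, 6, 3, 7, 9, 12, 4, 8] = (1 11 4 5 10 12 8 7 3 2)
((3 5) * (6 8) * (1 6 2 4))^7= (1 8 4 6 2)(3 5)= [0, 8, 1, 5, 6, 3, 2, 7, 4]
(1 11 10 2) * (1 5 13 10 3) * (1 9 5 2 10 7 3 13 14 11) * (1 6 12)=(1 6 12)(3 9 5 14 11 13 7)=[0, 6, 2, 9, 4, 14, 12, 3, 8, 5, 10, 13, 1, 7, 11]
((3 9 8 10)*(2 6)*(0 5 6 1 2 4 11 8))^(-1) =(0 9 3 10 8 11 4 6 5)(1 2) =[9, 2, 1, 10, 6, 0, 5, 7, 11, 3, 8, 4]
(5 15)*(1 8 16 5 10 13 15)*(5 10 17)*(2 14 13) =(1 8 16 10 2 14 13 15 17 5) =[0, 8, 14, 3, 4, 1, 6, 7, 16, 9, 2, 11, 12, 15, 13, 17, 10, 5]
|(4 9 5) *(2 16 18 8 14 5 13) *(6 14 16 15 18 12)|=12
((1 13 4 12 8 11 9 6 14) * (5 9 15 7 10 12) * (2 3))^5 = (1 6 5 13 14 9 4)(2 3)(7 15 11 8 12 10) = [0, 6, 3, 2, 1, 13, 5, 15, 12, 4, 7, 8, 10, 14, 9, 11]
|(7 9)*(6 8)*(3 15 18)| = |(3 15 18)(6 8)(7 9)| = 6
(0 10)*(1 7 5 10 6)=(0 6 1 7 5 10)=[6, 7, 2, 3, 4, 10, 1, 5, 8, 9, 0]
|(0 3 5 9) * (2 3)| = 5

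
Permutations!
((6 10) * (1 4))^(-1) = (1 4)(6 10) = [0, 4, 2, 3, 1, 5, 10, 7, 8, 9, 6]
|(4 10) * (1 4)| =3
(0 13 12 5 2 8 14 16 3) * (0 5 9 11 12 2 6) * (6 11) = [13, 1, 8, 5, 4, 11, 0, 7, 14, 6, 10, 12, 9, 2, 16, 15, 3] = (0 13 2 8 14 16 3 5 11 12 9 6)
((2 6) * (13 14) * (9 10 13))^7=(2 6)(9 14 13 10)=[0, 1, 6, 3, 4, 5, 2, 7, 8, 14, 9, 11, 12, 10, 13]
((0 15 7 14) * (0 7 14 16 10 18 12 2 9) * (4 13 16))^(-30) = (0 16)(2 4)(7 12)(9 13)(10 15)(14 18) = [16, 1, 4, 3, 2, 5, 6, 12, 8, 13, 15, 11, 7, 9, 18, 10, 0, 17, 14]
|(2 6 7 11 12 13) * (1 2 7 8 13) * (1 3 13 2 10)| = 30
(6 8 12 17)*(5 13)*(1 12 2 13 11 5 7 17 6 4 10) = [0, 12, 13, 3, 10, 11, 8, 17, 2, 9, 1, 5, 6, 7, 14, 15, 16, 4] = (1 12 6 8 2 13 7 17 4 10)(5 11)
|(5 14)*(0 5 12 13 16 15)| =|(0 5 14 12 13 16 15)| =7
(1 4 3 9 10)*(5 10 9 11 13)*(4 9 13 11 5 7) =(1 9 13 7 4 3 5 10) =[0, 9, 2, 5, 3, 10, 6, 4, 8, 13, 1, 11, 12, 7]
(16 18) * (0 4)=(0 4)(16 18)=[4, 1, 2, 3, 0, 5, 6, 7, 8, 9, 10, 11, 12, 13, 14, 15, 18, 17, 16]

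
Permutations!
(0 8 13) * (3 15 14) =[8, 1, 2, 15, 4, 5, 6, 7, 13, 9, 10, 11, 12, 0, 3, 14] =(0 8 13)(3 15 14)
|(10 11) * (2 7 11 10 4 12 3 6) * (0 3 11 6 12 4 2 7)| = 10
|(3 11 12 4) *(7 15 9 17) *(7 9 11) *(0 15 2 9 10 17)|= |(0 15 11 12 4 3 7 2 9)(10 17)|= 18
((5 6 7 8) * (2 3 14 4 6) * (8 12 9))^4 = (2 6 8 14 12)(3 7 5 4 9) = [0, 1, 6, 7, 9, 4, 8, 5, 14, 3, 10, 11, 2, 13, 12]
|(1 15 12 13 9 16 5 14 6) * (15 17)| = 10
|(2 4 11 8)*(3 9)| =|(2 4 11 8)(3 9)| =4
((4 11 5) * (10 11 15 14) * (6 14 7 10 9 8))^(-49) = [0, 1, 2, 3, 5, 11, 8, 15, 9, 14, 7, 10, 12, 13, 6, 4] = (4 5 11 10 7 15)(6 8 9 14)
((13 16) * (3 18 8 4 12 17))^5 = (3 17 12 4 8 18)(13 16) = [0, 1, 2, 17, 8, 5, 6, 7, 18, 9, 10, 11, 4, 16, 14, 15, 13, 12, 3]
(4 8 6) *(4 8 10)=[0, 1, 2, 3, 10, 5, 8, 7, 6, 9, 4]=(4 10)(6 8)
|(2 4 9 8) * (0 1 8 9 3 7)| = |(9)(0 1 8 2 4 3 7)| = 7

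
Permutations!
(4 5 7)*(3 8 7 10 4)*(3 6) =[0, 1, 2, 8, 5, 10, 3, 6, 7, 9, 4] =(3 8 7 6)(4 5 10)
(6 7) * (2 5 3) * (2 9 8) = (2 5 3 9 8)(6 7) = [0, 1, 5, 9, 4, 3, 7, 6, 2, 8]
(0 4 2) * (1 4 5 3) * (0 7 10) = (0 5 3 1 4 2 7 10) = [5, 4, 7, 1, 2, 3, 6, 10, 8, 9, 0]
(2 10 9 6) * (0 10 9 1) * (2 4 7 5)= [10, 0, 9, 3, 7, 2, 4, 5, 8, 6, 1]= (0 10 1)(2 9 6 4 7 5)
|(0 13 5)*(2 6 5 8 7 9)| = |(0 13 8 7 9 2 6 5)| = 8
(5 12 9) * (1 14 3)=(1 14 3)(5 12 9)=[0, 14, 2, 1, 4, 12, 6, 7, 8, 5, 10, 11, 9, 13, 3]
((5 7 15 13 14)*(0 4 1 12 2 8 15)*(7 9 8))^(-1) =(0 7 2 12 1 4)(5 14 13 15 8 9) =[7, 4, 12, 3, 0, 14, 6, 2, 9, 5, 10, 11, 1, 15, 13, 8]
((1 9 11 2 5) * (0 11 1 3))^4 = (0 3 5 2 11) = [3, 1, 11, 5, 4, 2, 6, 7, 8, 9, 10, 0]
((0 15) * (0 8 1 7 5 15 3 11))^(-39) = [0, 7, 2, 3, 4, 15, 6, 5, 1, 9, 10, 11, 12, 13, 14, 8] = (1 7 5 15 8)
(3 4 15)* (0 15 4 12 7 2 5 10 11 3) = (0 15)(2 5 10 11 3 12 7) = [15, 1, 5, 12, 4, 10, 6, 2, 8, 9, 11, 3, 7, 13, 14, 0]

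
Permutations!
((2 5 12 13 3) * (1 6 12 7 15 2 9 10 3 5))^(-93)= [0, 13, 12, 3, 4, 2, 5, 1, 8, 9, 10, 11, 7, 15, 14, 6]= (1 13 15 6 5 2 12 7)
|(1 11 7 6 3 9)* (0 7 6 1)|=|(0 7 1 11 6 3 9)|=7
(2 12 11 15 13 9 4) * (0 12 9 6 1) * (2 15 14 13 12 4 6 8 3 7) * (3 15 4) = (0 3 7 2 9 6 1)(8 15 12 11 14 13) = [3, 0, 9, 7, 4, 5, 1, 2, 15, 6, 10, 14, 11, 8, 13, 12]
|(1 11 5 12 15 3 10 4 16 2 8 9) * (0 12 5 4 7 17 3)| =84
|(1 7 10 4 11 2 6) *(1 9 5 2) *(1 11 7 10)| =4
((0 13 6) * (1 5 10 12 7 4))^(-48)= [0, 1, 2, 3, 4, 5, 6, 7, 8, 9, 10, 11, 12, 13]= (13)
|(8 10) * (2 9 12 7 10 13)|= 7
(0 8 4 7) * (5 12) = (0 8 4 7)(5 12) = [8, 1, 2, 3, 7, 12, 6, 0, 4, 9, 10, 11, 5]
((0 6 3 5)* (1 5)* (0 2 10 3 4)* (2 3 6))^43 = [6, 5, 4, 1, 10, 3, 2, 7, 8, 9, 0] = (0 6 2 4 10)(1 5 3)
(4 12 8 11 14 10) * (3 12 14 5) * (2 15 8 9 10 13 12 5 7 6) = (2 15 8 11 7 6)(3 5)(4 14 13 12 9 10) = [0, 1, 15, 5, 14, 3, 2, 6, 11, 10, 4, 7, 9, 12, 13, 8]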